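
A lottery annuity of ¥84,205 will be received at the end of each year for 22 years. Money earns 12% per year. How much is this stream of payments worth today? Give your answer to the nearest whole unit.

¥643,717

This is an ordinary annuity: 22 payments of ¥84,205 at the end of each year.
Periodic rate r = 0.12 per year.
PV = PMT × [(1 − (1+r)^−n)/r] = 84,205 × [1 − (1+r)^−22] / r = ¥643,717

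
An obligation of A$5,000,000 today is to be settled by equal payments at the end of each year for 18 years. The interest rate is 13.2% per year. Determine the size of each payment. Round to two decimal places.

A$739,363.81

Level ordinary annuity; solve PV = PMT × [(1 − (1+r)^−n)/r] for PMT.
Periodic rate r = 0.132 per year.
With n = 18: PMT = 5,000,000 / ([(1 − (1+r)^−n)/r]) = A$739,363.81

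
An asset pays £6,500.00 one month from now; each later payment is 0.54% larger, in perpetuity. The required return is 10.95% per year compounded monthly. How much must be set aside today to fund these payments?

Periodic rate r = 0.1095/12 per month.
Growing perpetuity (Gordon): PV = PMT₁ / (r − g) = 6,500 / (r − 0.0054) = £1,744,966.44.

£1,744,966.44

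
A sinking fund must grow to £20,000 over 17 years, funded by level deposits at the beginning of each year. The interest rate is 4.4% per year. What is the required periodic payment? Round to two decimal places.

£781.01

Level annuity due; solve FV = PMT × [((1+r)^n − 1)/r] × (1+r) for PMT.
Periodic rate r = 0.044 per year.
With n = 17: PMT = 20,000 / ([((1+r)^n − 1)/r] × (1+r)) = £781.01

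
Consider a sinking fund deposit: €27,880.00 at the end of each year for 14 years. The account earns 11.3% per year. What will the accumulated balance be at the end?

This is an ordinary annuity: 14 deposits of €27,880.00 at the end of each year.
Periodic rate r = 0.113 per year.
FV = PMT × [((1+r)^n − 1)/r] = 27,880 × [(1+r)^14 − 1] / r = €857,725.78

€857,725.78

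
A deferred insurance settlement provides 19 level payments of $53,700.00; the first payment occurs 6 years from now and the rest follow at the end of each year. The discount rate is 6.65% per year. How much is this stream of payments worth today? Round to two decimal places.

Ordinary annuity of 19 payments, first payment at period 6.
Periodic rate r = 0.0665 per year.
The ordinary-annuity PV formula values the stream one period before the first payment (period 5); discount that back 5 periods:
PV₀ = 53,700 × [1 − (1+r)^−19] / r × (1+r)^−5 = $413,035.98

$413,035.98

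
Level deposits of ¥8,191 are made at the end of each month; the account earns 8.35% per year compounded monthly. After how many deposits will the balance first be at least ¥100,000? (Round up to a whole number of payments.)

12 payments

Periodic rate r = 0.0835/12 per month; n is counted in months.
Ordinary annuity FV: 100,000 = 8,191 × [((1+r)^n − 1)/r].
(1+r)^n = 1 + 100,000 × r / 8,191, so n = ln(1 + 100,000·r/8,191) / ln(1+r) = 11.76.
Round up to a whole number of payments: n = 12.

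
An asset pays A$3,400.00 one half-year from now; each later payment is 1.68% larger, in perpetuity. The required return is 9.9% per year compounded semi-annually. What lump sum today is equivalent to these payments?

A$103,975.54

Periodic rate r = 0.099/2 per half-year.
Growing perpetuity (Gordon): PV = PMT₁ / (r − g) = 3,400 / (r − 0.0168) = A$103,975.54.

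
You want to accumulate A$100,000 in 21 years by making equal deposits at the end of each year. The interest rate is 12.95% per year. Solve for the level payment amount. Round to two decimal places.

A$1,088.18

Level ordinary annuity; solve FV = PMT × [((1+r)^n − 1)/r] for PMT.
Periodic rate r = 0.1295 per year.
With n = 21: PMT = 100,000 / ([((1+r)^n − 1)/r]) = A$1,088.18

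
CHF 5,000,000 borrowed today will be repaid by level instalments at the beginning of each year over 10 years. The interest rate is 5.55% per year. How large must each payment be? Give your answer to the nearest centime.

Level annuity due; solve PV = PMT × [(1 − (1+r)^−n)/r] × (1+r) for PMT.
Periodic rate r = 0.0555 per year.
With n = 10: PMT = 5,000,000 / ([(1 − (1+r)^−n)/r] × (1+r)) = CHF 629,967.46

CHF 629,967.46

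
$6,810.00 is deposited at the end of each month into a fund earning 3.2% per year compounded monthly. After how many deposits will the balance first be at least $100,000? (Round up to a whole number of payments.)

Periodic rate r = 0.032/12 per month; n is counted in months.
Ordinary annuity FV: 100,000 = 6,810 × [((1+r)^n − 1)/r].
(1+r)^n = 1 + 100,000 × r / 6,810, so n = ln(1 + 100,000·r/6,810) / ln(1+r) = 14.42.
Round up to a whole number of payments: n = 15.

15 payments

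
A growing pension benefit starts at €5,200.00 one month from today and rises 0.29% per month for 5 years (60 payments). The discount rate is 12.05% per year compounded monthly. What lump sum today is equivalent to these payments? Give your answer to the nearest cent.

€252,453.00

Periodic rate r = 0.1205/12 per month; n is counted in months.
Growing ordinary annuity: PV = PMT₁ × [1 − ((1+g)/(1+r))^n] / (r − g) = 5,200 × [1 − ((1+0.0029)/(1+r))^60] / (r − 0.0029) = €252,453.00.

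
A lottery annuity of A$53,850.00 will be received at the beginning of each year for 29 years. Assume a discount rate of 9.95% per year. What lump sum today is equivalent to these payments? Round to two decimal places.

A$557,046.19

This is an annuity due: 29 payments of A$53,850.00 at the beginning of each year.
Periodic rate r = 0.0995 per year.
PV = PMT × [(1 − (1+r)^−n)/r] × (1+r) = 53,850 × [1 − (1+r)^−29] / r × (1+r) = A$557,046.19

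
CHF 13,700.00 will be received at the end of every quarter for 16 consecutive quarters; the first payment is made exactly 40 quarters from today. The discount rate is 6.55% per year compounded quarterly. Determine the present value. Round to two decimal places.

CHF 101,623.33

Ordinary annuity of 16 payments, first payment at period 40.
Periodic rate r = 0.0655/4 per quarter; n is counted in quarters.
The ordinary-annuity PV formula values the stream one period before the first payment (period 39); discount that back 39 periods:
PV₀ = 13,700 × [1 − (1+r)^−16] / r × (1+r)^−39 = CHF 101,623.33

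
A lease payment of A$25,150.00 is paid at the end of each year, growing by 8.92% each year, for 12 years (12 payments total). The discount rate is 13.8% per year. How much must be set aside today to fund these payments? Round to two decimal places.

A$210,787.99

Periodic rate r = 0.138 per year.
Growing ordinary annuity: PV = PMT₁ × [1 − ((1+g)/(1+r))^n] / (r − g) = 25,150 × [1 − ((1+0.0892)/(1+r))^12] / (r − 0.0892) = A$210,787.99.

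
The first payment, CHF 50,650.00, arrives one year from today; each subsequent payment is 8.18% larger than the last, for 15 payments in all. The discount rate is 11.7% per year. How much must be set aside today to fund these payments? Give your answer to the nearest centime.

CHF 548,810.11

Periodic rate r = 0.117 per year.
Growing ordinary annuity: PV = PMT₁ × [1 − ((1+g)/(1+r))^n] / (r − g) = 50,650 × [1 − ((1+0.0818)/(1+r))^15] / (r − 0.0818) = CHF 548,810.11.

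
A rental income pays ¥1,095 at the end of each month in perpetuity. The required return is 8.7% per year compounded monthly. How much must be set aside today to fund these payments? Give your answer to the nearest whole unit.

¥151,034

Periodic rate r = 0.087/12 per month.
Level perpetuity: PV = PMT / r = 1,095 / (0.087/12) = ¥151,034.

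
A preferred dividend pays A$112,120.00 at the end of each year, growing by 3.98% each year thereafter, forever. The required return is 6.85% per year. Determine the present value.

Periodic rate r = 0.0685 per year.
Growing perpetuity (Gordon): PV = PMT₁ / (r − g) = 112,120 / (r − 0.0398) = A$3,906,620.21.

A$3,906,620.21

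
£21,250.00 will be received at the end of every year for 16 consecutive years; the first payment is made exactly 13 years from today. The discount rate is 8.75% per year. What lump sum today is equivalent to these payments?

£65,564.76

Ordinary annuity of 16 payments, first payment at period 13.
Periodic rate r = 0.0875 per year.
The ordinary-annuity PV formula values the stream one period before the first payment (period 12); discount that back 12 periods:
PV₀ = 21,250 × [1 − (1+r)^−16] / r × (1+r)^−12 = £65,564.76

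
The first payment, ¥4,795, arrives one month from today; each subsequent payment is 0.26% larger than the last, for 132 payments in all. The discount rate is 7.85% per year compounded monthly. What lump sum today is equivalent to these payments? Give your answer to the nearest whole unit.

Periodic rate r = 0.0785/12 per month; n is counted in months.
Growing ordinary annuity: PV = PMT₁ × [1 − ((1+g)/(1+r))^n] / (r − g) = 4,795 × [1 − ((1+0.0026)/(1+r))^132] / (r − 0.0026) = ¥491,766.

¥491,766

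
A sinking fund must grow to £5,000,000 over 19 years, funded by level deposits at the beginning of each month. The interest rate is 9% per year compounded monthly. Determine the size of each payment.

Level annuity due; solve FV = PMT × [((1+r)^n − 1)/r] × (1+r) for PMT.
Periodic rate r = 0.09/12 per month; n is counted in months.
With n = 228: PMT = 5,000,000 / ([((1+r)^n − 1)/r] × (1+r)) = £8,282.72

£8,282.72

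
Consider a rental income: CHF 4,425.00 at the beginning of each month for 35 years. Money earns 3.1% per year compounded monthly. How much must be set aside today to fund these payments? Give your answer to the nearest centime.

CHF 1,136,227.53

This is an annuity due: 420 payments of CHF 4,425.00 at the beginning of each month.
Periodic rate r = 0.031/12 per month; n is counted in months.
PV = PMT × [(1 − (1+r)^−n)/r] × (1+r) = 4,425 × [1 − (1+r)^−420] / r × (1+r) = CHF 1,136,227.53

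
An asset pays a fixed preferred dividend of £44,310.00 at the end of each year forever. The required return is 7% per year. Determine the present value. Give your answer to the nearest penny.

Periodic rate r = 0.07 per year.
Level perpetuity: PV = PMT / r = 44,310 / (0.07) = £633,000.00.

£633,000.00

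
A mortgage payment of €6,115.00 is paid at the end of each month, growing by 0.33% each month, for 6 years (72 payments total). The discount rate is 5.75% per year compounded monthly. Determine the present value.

€415,867.41

Periodic rate r = 0.0575/12 per month; n is counted in months.
Growing ordinary annuity: PV = PMT₁ × [1 − ((1+g)/(1+r))^n] / (r − g) = 6,115 × [1 − ((1+0.0033)/(1+r))^72] / (r − 0.0033) = €415,867.41.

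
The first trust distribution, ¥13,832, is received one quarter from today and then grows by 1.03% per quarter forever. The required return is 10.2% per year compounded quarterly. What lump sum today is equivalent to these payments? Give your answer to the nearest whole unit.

Periodic rate r = 0.102/4 per quarter.
Growing perpetuity (Gordon): PV = PMT₁ / (r − g) = 13,832 / (r − 0.0103) = ¥910,000.

¥910,000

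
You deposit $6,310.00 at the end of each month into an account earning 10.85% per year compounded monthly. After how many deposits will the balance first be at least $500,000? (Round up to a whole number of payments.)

61 payments

Periodic rate r = 0.1085/12 per month; n is counted in months.
Ordinary annuity FV: 500,000 = 6,310 × [((1+r)^n − 1)/r].
(1+r)^n = 1 + 500,000 × r / 6,310, so n = ln(1 + 500,000·r/6,310) / ln(1+r) = 60.02.
Round up to a whole number of payments: n = 61.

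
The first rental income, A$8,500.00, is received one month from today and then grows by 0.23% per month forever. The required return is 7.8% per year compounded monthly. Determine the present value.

A$2,023,809.52

Periodic rate r = 0.078/12 per month.
Growing perpetuity (Gordon): PV = PMT₁ / (r − g) = 8,500 / (r − 0.0023) = A$2,023,809.52.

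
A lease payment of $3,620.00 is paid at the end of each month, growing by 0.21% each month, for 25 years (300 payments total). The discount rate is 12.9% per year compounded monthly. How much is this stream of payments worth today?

$386,736.70

Periodic rate r = 0.129/12 per month; n is counted in months.
Growing ordinary annuity: PV = PMT₁ × [1 − ((1+g)/(1+r))^n] / (r − g) = 3,620 × [1 − ((1+0.0021)/(1+r))^300] / (r − 0.0021) = $386,736.70.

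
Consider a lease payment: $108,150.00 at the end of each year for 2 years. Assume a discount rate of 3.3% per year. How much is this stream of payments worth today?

$206,045.56

This is an ordinary annuity: 2 payments of $108,150.00 at the end of each year.
Periodic rate r = 0.033 per year.
PV = PMT × [(1 − (1+r)^−n)/r] = 108,150 × [1 − (1+r)^−2] / r = $206,045.56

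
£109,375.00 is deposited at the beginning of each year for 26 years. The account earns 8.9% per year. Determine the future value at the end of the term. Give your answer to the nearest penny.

This is an annuity due: 26 deposits of £109,375.00 at the beginning of each year.
Periodic rate r = 0.089 per year.
FV = PMT × [((1+r)^n − 1)/r] × (1+r) = 109,375 × [(1+r)^26 − 1] / r × (1+r) = £10,944,023.86

£10,944,023.86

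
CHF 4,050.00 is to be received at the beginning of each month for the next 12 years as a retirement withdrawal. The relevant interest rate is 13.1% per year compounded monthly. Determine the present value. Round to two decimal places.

This is an annuity due: 144 payments of CHF 4,050.00 at the beginning of each month.
Periodic rate r = 0.131/12 per month; n is counted in months.
PV = PMT × [(1 − (1+r)^−n)/r] × (1+r) = 4,050 × [1 − (1+r)^−144] / r × (1+r) = CHF 296,506.33

CHF 296,506.33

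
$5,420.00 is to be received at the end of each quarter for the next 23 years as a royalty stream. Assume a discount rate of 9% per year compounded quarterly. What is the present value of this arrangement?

$209,786.65

This is an ordinary annuity: 92 payments of $5,420.00 at the end of each quarter.
Periodic rate r = 0.09/4 per quarter; n is counted in quarters.
PV = PMT × [(1 − (1+r)^−n)/r] = 5,420 × [1 − (1+r)^−92] / r = $209,786.65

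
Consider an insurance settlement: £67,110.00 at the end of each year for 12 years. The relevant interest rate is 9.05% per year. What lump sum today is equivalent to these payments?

This is an ordinary annuity: 12 payments of £67,110.00 at the end of each year.
Periodic rate r = 0.0905 per year.
PV = PMT × [(1 − (1+r)^−n)/r] = 67,110 × [1 − (1+r)^−12] / r = £479,348.21

£479,348.21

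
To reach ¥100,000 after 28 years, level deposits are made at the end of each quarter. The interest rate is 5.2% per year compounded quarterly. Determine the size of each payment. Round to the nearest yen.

¥400

Level ordinary annuity; solve FV = PMT × [((1+r)^n − 1)/r] for PMT.
Periodic rate r = 0.052/4 per quarter; n is counted in quarters.
With n = 112: PMT = 100,000 / ([((1+r)^n − 1)/r]) = ¥400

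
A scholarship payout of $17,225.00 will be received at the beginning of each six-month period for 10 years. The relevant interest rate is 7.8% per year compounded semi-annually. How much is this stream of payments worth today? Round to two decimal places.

This is an annuity due: 20 payments of $17,225.00 at the beginning of each six-month period.
Periodic rate r = 0.078/2 per half-year; n is counted in half-years.
PV = PMT × [(1 − (1+r)^−n)/r] × (1+r) = 17,225 × [1 − (1+r)^−20] / r × (1+r) = $245,391.01

$245,391.01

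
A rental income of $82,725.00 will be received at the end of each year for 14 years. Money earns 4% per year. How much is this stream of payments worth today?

$873,834.34

This is an ordinary annuity: 14 payments of $82,725.00 at the end of each year.
Periodic rate r = 0.04 per year.
PV = PMT × [(1 − (1+r)^−n)/r] = 82,725 × [1 − (1+r)^−14] / r = $873,834.34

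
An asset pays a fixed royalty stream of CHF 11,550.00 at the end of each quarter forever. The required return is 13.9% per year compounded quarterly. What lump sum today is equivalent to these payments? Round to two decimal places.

Periodic rate r = 0.139/4 per quarter.
Level perpetuity: PV = PMT / r = 11,550 / (0.139/4) = CHF 332,374.10.

CHF 332,374.10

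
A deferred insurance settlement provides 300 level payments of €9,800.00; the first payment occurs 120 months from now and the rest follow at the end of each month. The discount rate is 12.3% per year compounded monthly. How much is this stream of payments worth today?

Ordinary annuity of 300 payments, first payment at period 120.
Periodic rate r = 0.123/12 per month; n is counted in months.
The ordinary-annuity PV formula values the stream one period before the first payment (period 119); discount that back 119 periods:
PV₀ = 9,800 × [1 − (1+r)^−300] / r × (1+r)^−119 = €270,768.48

€270,768.48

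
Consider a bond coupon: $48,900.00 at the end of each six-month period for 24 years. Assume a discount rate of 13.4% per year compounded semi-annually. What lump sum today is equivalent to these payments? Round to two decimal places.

$697,391.24

This is an ordinary annuity: 48 payments of $48,900.00 at the end of each six-month period.
Periodic rate r = 0.134/2 per half-year; n is counted in half-years.
PV = PMT × [(1 − (1+r)^−n)/r] = 48,900 × [1 − (1+r)^−48] / r = $697,391.24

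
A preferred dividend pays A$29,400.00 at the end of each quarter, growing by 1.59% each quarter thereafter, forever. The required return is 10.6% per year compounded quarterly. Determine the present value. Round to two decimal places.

A$2,773,584.91

Periodic rate r = 0.106/4 per quarter.
Growing perpetuity (Gordon): PV = PMT₁ / (r − g) = 29,400 / (r − 0.0159) = A$2,773,584.91.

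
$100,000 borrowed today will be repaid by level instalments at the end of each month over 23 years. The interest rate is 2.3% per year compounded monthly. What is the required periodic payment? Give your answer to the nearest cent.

$466.90

Level ordinary annuity; solve PV = PMT × [(1 − (1+r)^−n)/r] for PMT.
Periodic rate r = 0.023/12 per month; n is counted in months.
With n = 276: PMT = 100,000 / ([(1 − (1+r)^−n)/r]) = $466.90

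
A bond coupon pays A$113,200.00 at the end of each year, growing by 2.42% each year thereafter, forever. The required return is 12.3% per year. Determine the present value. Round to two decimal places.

A$1,145,748.99

Periodic rate r = 0.123 per year.
Growing perpetuity (Gordon): PV = PMT₁ / (r − g) = 113,200 / (r − 0.0242) = A$1,145,748.99.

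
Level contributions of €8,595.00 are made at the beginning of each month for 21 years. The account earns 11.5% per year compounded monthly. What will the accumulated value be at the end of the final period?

€9,110,641.40

This is an annuity due: 252 deposits of €8,595.00 at the beginning of each month.
Periodic rate r = 0.115/12 per month; n is counted in months.
FV = PMT × [((1+r)^n − 1)/r] × (1+r) = 8,595 × [(1+r)^252 − 1] / r × (1+r) = €9,110,641.40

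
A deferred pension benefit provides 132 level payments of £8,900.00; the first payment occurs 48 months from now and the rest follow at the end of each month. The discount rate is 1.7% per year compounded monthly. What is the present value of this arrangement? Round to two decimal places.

£1,001,876.27

Ordinary annuity of 132 payments, first payment at period 48.
Periodic rate r = 0.017/12 per month; n is counted in months.
The ordinary-annuity PV formula values the stream one period before the first payment (period 47); discount that back 47 periods:
PV₀ = 8,900 × [1 − (1+r)^−132] / r × (1+r)^−47 = £1,001,876.27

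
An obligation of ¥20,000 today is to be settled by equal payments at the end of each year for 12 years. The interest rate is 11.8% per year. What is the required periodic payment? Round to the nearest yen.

Level ordinary annuity; solve PV = PMT × [(1 − (1+r)^−n)/r] for PMT.
Periodic rate r = 0.118 per year.
With n = 12: PMT = 20,000 / ([(1 − (1+r)^−n)/r]) = ¥3,199

¥3,199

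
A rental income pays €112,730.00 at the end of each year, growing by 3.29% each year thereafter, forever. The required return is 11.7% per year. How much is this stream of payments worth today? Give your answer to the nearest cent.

Periodic rate r = 0.117 per year.
Growing perpetuity (Gordon): PV = PMT₁ / (r − g) = 112,730 / (r − 0.0329) = €1,340,428.06.

€1,340,428.06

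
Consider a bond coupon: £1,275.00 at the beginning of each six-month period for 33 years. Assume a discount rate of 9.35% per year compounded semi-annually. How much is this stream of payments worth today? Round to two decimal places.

This is an annuity due: 66 payments of £1,275.00 at the beginning of each six-month period.
Periodic rate r = 0.0935/2 per half-year; n is counted in half-years.
PV = PMT × [(1 − (1+r)^−n)/r] × (1+r) = 1,275 × [1 − (1+r)^−66] / r × (1+r) = £27,148.35

£27,148.35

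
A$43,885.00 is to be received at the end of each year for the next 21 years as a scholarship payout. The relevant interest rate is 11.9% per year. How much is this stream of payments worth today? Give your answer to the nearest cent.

This is an ordinary annuity: 21 payments of A$43,885.00 at the end of each year.
Periodic rate r = 0.119 per year.
PV = PMT × [(1 − (1+r)^−n)/r] = 43,885 × [1 − (1+r)^−21] / r = A$334,000.89

A$334,000.89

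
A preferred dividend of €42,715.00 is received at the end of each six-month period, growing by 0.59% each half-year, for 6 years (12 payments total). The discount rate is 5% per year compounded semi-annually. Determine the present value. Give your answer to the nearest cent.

€451,880.02

Periodic rate r = 0.05/2 per half-year; n is counted in half-years.
Growing ordinary annuity: PV = PMT₁ × [1 − ((1+g)/(1+r))^n] / (r − g) = 42,715 × [1 − ((1+0.0059)/(1+r))^12] / (r − 0.0059) = €451,880.02.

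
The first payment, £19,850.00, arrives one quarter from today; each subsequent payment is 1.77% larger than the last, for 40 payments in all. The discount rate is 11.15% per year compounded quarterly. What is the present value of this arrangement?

£640,456.76

Periodic rate r = 0.1115/4 per quarter; n is counted in quarters.
Growing ordinary annuity: PV = PMT₁ × [1 − ((1+g)/(1+r))^n] / (r − g) = 19,850 × [1 − ((1+0.0177)/(1+r))^40] / (r − 0.0177) = £640,456.76.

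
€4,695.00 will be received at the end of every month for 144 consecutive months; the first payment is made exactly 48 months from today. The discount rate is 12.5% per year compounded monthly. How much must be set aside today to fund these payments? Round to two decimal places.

Ordinary annuity of 144 payments, first payment at period 48.
Periodic rate r = 0.125/12 per month; n is counted in months.
The ordinary-annuity PV formula values the stream one period before the first payment (period 47); discount that back 47 periods:
PV₀ = 4,695 × [1 − (1+r)^−144] / r × (1+r)^−47 = €214,663.84

€214,663.84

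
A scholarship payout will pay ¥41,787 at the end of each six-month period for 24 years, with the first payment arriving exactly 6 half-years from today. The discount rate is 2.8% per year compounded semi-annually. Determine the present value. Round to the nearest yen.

¥1,355,777

Ordinary annuity of 48 payments, first payment at period 6.
Periodic rate r = 0.028/2 per half-year; n is counted in half-years.
The ordinary-annuity PV formula values the stream one period before the first payment (period 5); discount that back 5 periods:
PV₀ = 41,787 × [1 − (1+r)^−48] / r × (1+r)^−5 = ¥1,355,777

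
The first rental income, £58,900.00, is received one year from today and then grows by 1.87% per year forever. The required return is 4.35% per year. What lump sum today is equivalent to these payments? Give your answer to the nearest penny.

£2,375,000.00

Periodic rate r = 0.0435 per year.
Growing perpetuity (Gordon): PV = PMT₁ / (r − g) = 58,900 / (r − 0.0187) = £2,375,000.00.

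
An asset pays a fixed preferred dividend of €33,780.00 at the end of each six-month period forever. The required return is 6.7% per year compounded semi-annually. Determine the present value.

€1,008,358.21

Periodic rate r = 0.067/2 per half-year.
Level perpetuity: PV = PMT / r = 33,780 / (0.067/2) = €1,008,358.21.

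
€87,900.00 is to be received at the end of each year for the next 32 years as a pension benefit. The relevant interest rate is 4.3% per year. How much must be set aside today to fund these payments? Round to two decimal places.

This is an ordinary annuity: 32 payments of €87,900.00 at the end of each year.
Periodic rate r = 0.043 per year.
PV = PMT × [(1 − (1+r)^−n)/r] = 87,900 × [1 − (1+r)^−32] / r = €1,512,784.82

€1,512,784.82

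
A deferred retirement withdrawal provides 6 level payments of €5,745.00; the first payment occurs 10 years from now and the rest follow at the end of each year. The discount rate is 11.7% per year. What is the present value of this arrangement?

€8,800.38

Ordinary annuity of 6 payments, first payment at period 10.
Periodic rate r = 0.117 per year.
The ordinary-annuity PV formula values the stream one period before the first payment (period 9); discount that back 9 periods:
PV₀ = 5,745 × [1 − (1+r)^−6] / r × (1+r)^−9 = €8,800.38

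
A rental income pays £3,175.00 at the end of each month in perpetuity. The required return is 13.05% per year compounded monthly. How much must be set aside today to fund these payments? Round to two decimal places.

£291,954.02

Periodic rate r = 0.1305/12 per month.
Level perpetuity: PV = PMT / r = 3,175 / (0.1305/12) = £291,954.02.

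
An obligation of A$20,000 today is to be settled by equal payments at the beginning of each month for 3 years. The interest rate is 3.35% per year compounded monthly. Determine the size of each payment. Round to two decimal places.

Level annuity due; solve PV = PMT × [(1 − (1+r)^−n)/r] × (1+r) for PMT.
Periodic rate r = 0.0335/12 per month; n is counted in months.
With n = 36: PMT = 20,000 / ([(1 − (1+r)^−n)/r] × (1+r)) = A$583.09

A$583.09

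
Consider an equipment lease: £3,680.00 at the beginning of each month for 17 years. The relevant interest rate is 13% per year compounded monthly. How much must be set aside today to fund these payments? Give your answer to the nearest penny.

This is an annuity due: 204 payments of £3,680.00 at the beginning of each month.
Periodic rate r = 0.13/12 per month; n is counted in months.
PV = PMT × [(1 − (1+r)^−n)/r] × (1+r) = 3,680 × [1 − (1+r)^−204] / r × (1+r) = £305,253.78

£305,253.78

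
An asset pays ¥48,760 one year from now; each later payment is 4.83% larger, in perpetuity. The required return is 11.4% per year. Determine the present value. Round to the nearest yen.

Periodic rate r = 0.114 per year.
Growing perpetuity (Gordon): PV = PMT₁ / (r − g) = 48,760 / (r − 0.0483) = ¥742,161.

¥742,161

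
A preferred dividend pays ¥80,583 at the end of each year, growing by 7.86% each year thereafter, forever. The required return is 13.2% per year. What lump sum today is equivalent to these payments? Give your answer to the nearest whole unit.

¥1,509,045

Periodic rate r = 0.132 per year.
Growing perpetuity (Gordon): PV = PMT₁ / (r − g) = 80,583 / (r − 0.0786) = ¥1,509,045.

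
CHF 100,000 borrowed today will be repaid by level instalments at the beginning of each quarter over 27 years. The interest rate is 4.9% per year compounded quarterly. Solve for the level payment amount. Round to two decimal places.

Level annuity due; solve PV = PMT × [(1 − (1+r)^−n)/r] × (1+r) for PMT.
Periodic rate r = 0.049/4 per quarter; n is counted in quarters.
With n = 108: PMT = 100,000 / ([(1 − (1+r)^−n)/r] × (1+r)) = CHF 1,654.34

CHF 1,654.34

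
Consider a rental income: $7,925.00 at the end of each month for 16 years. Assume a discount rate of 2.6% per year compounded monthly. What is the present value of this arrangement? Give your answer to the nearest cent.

$1,243,698.76

This is an ordinary annuity: 192 payments of $7,925.00 at the end of each month.
Periodic rate r = 0.026/12 per month; n is counted in months.
PV = PMT × [(1 − (1+r)^−n)/r] = 7,925 × [1 − (1+r)^−192] / r = $1,243,698.76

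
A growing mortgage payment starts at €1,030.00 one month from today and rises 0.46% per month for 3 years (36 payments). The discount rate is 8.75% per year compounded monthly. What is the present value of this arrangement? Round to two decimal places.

€35,141.16

Periodic rate r = 0.0875/12 per month; n is counted in months.
Growing ordinary annuity: PV = PMT₁ × [1 − ((1+g)/(1+r))^n] / (r − g) = 1,030 × [1 − ((1+0.0046)/(1+r))^36] / (r − 0.0046) = €35,141.16.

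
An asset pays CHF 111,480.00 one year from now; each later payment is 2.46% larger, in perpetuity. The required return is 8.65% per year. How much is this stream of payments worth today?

Periodic rate r = 0.0865 per year.
Growing perpetuity (Gordon): PV = PMT₁ / (r − g) = 111,480 / (r − 0.0246) = CHF 1,800,969.31.

CHF 1,800,969.31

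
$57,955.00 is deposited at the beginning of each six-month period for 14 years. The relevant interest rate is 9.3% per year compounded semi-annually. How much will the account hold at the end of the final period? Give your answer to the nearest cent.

$3,352,373.51

This is an annuity due: 28 deposits of $57,955.00 at the beginning of each six-month period.
Periodic rate r = 0.093/2 per half-year; n is counted in half-years.
FV = PMT × [((1+r)^n − 1)/r] × (1+r) = 57,955 × [(1+r)^28 − 1] / r × (1+r) = $3,352,373.51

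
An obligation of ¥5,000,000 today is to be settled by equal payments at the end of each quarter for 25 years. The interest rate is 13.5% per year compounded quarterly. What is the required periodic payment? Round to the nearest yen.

¥175,084

Level ordinary annuity; solve PV = PMT × [(1 − (1+r)^−n)/r] for PMT.
Periodic rate r = 0.135/4 per quarter; n is counted in quarters.
With n = 100: PMT = 5,000,000 / ([(1 − (1+r)^−n)/r]) = ¥175,084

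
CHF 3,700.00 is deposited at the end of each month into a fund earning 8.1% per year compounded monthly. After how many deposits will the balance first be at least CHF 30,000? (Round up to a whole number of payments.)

8 payments

Periodic rate r = 0.081/12 per month; n is counted in months.
Ordinary annuity FV: 30,000 = 3,700 × [((1+r)^n − 1)/r].
(1+r)^n = 1 + 30,000 × r / 3,700, so n = ln(1 + 30,000·r/3,700) / ln(1+r) = 7.92.
Round up to a whole number of payments: n = 8.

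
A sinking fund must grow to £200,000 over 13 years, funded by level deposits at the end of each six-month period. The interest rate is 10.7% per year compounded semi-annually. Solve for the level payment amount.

Level ordinary annuity; solve FV = PMT × [((1+r)^n − 1)/r] for PMT.
Periodic rate r = 0.107/2 per half-year; n is counted in half-years.
With n = 26: PMT = 200,000 / ([((1+r)^n − 1)/r]) = £3,719.13

£3,719.13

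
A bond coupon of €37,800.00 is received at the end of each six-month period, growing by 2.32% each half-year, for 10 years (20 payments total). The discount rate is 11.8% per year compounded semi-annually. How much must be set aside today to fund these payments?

Periodic rate r = 0.118/2 per half-year; n is counted in half-years.
Growing ordinary annuity: PV = PMT₁ × [1 − ((1+g)/(1+r))^n] / (r − g) = 37,800 × [1 − ((1+0.0232)/(1+r))^20] / (r − 0.0232) = €525,103.46.

€525,103.46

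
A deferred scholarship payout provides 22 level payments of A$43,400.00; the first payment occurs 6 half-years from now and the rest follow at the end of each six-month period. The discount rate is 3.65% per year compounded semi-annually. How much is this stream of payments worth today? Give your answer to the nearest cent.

A$713,131.31

Ordinary annuity of 22 payments, first payment at period 6.
Periodic rate r = 0.0365/2 per half-year; n is counted in half-years.
The ordinary-annuity PV formula values the stream one period before the first payment (period 5); discount that back 5 periods:
PV₀ = 43,400 × [1 − (1+r)^−22] / r × (1+r)^−5 = A$713,131.31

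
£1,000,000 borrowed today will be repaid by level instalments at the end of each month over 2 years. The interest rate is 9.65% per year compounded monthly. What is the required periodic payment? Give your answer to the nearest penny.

Level ordinary annuity; solve PV = PMT × [(1 − (1+r)^−n)/r] for PMT.
Periodic rate r = 0.0965/12 per month; n is counted in months.
With n = 24: PMT = 1,000,000 / ([(1 − (1+r)^−n)/r]) = £45,983.55

£45,983.55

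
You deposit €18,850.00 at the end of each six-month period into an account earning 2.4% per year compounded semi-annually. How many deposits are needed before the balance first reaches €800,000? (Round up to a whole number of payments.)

Periodic rate r = 0.024/2 per half-year; n is counted in half-years.
Ordinary annuity FV: 800,000 = 18,850 × [((1+r)^n − 1)/r].
(1+r)^n = 1 + 800,000 × r / 18,850, so n = ln(1 + 800,000·r/18,850) / ln(1+r) = 34.51.
Round up to a whole number of payments: n = 35.

35 payments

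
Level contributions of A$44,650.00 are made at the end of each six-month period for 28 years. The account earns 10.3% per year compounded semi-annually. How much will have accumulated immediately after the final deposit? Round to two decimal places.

This is an ordinary annuity: 56 deposits of A$44,650.00 at the end of each six-month period.
Periodic rate r = 0.103/2 per half-year; n is counted in half-years.
FV = PMT × [((1+r)^n − 1)/r] = 44,650 × [(1+r)^56 − 1] / r = A$13,565,249.88

A$13,565,249.88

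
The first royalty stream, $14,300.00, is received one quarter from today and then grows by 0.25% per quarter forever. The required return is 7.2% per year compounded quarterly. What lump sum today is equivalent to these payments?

Periodic rate r = 0.072/4 per quarter.
Growing perpetuity (Gordon): PV = PMT₁ / (r − g) = 14,300 / (r − 0.0025) = $922,580.65.

$922,580.65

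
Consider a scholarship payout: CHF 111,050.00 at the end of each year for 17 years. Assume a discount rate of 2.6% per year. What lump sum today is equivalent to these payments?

CHF 1,510,321.20

This is an ordinary annuity: 17 payments of CHF 111,050.00 at the end of each year.
Periodic rate r = 0.026 per year.
PV = PMT × [(1 − (1+r)^−n)/r] = 111,050 × [1 − (1+r)^−17] / r = CHF 1,510,321.20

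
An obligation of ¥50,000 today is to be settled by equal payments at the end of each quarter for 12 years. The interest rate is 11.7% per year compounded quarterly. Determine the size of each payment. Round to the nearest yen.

¥1,952

Level ordinary annuity; solve PV = PMT × [(1 − (1+r)^−n)/r] for PMT.
Periodic rate r = 0.117/4 per quarter; n is counted in quarters.
With n = 48: PMT = 50,000 / ([(1 − (1+r)^−n)/r]) = ¥1,952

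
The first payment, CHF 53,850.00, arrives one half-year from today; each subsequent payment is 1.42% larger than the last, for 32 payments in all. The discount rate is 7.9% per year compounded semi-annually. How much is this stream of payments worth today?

Periodic rate r = 0.079/2 per half-year; n is counted in half-years.
Growing ordinary annuity: PV = PMT₁ × [1 − ((1+g)/(1+r))^n] / (r − g) = 53,850 × [1 − ((1+0.0142)/(1+r))^32] / (r − 0.0142) = CHF 1,160,990.10.

CHF 1,160,990.10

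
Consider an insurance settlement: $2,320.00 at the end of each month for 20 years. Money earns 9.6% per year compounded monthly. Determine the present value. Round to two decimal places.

$247,157.95

This is an ordinary annuity: 240 payments of $2,320.00 at the end of each month.
Periodic rate r = 0.096/12 per month; n is counted in months.
PV = PMT × [(1 − (1+r)^−n)/r] = 2,320 × [1 − (1+r)^−240] / r = $247,157.95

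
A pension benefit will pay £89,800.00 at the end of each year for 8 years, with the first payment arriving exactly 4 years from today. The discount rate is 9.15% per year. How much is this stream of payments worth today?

£380,094.10

Ordinary annuity of 8 payments, first payment at period 4.
Periodic rate r = 0.0915 per year.
The ordinary-annuity PV formula values the stream one period before the first payment (period 3); discount that back 3 periods:
PV₀ = 89,800 × [1 − (1+r)^−8] / r × (1+r)^−3 = £380,094.10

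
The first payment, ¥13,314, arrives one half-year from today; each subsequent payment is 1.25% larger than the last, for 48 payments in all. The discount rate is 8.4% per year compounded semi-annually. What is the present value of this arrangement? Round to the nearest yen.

¥337,612

Periodic rate r = 0.084/2 per half-year; n is counted in half-years.
Growing ordinary annuity: PV = PMT₁ × [1 − ((1+g)/(1+r))^n] / (r − g) = 13,314 × [1 − ((1+0.0125)/(1+r))^48] / (r − 0.0125) = ¥337,612.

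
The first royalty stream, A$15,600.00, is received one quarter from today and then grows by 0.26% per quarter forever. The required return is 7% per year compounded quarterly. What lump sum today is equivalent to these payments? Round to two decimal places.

Periodic rate r = 0.07/4 per quarter.
Growing perpetuity (Gordon): PV = PMT₁ / (r − g) = 15,600 / (r − 0.0026) = A$1,046,979.87.

A$1,046,979.87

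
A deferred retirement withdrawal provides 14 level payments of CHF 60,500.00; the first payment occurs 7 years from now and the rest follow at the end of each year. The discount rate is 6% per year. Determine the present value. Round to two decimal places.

CHF 396,432.11

Ordinary annuity of 14 payments, first payment at period 7.
Periodic rate r = 0.06 per year.
The ordinary-annuity PV formula values the stream one period before the first payment (period 6); discount that back 6 periods:
PV₀ = 60,500 × [1 − (1+r)^−14] / r × (1+r)^−6 = CHF 396,432.11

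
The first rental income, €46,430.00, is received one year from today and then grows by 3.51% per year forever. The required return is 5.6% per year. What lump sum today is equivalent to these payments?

€2,221,531.10

Periodic rate r = 0.056 per year.
Growing perpetuity (Gordon): PV = PMT₁ / (r − g) = 46,430 / (r − 0.0351) = €2,221,531.10.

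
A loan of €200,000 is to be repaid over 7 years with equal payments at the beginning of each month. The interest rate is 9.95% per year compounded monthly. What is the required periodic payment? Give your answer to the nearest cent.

€3,287.81

Level annuity due; solve PV = PMT × [(1 − (1+r)^−n)/r] × (1+r) for PMT.
Periodic rate r = 0.0995/12 per month; n is counted in months.
With n = 84: PMT = 200,000 / ([(1 − (1+r)^−n)/r] × (1+r)) = €3,287.81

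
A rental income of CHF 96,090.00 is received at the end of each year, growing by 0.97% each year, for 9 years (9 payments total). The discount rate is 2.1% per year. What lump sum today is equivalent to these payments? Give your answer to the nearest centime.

CHF 810,477.03

Periodic rate r = 0.021 per year.
Growing ordinary annuity: PV = PMT₁ × [1 − ((1+g)/(1+r))^n] / (r − g) = 96,090 × [1 − ((1+0.0097)/(1+r))^9] / (r − 0.0097) = CHF 810,477.03.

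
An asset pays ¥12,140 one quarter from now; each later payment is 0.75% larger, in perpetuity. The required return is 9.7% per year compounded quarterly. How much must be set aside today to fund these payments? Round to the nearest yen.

¥724,776

Periodic rate r = 0.097/4 per quarter.
Growing perpetuity (Gordon): PV = PMT₁ / (r − g) = 12,140 / (r − 0.0075) = ¥724,776.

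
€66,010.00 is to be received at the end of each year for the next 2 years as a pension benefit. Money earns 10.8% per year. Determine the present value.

€113,344.60

This is an ordinary annuity: 2 payments of €66,010.00 at the end of each year.
Periodic rate r = 0.108 per year.
PV = PMT × [(1 − (1+r)^−n)/r] = 66,010 × [1 − (1+r)^−2] / r = €113,344.60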